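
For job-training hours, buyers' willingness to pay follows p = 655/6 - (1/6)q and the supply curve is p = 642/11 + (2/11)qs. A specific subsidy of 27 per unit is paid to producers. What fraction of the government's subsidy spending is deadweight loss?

DWL / government spending = 891/5135

Pre-subsidy: 655/6 - (1/6)q = 642/11 + (2/11)q gives q* = 3353/23 and p* = 1952/23.
With the subsidy, sellers receive ps = pb + 27 for each unit, where pb is the price buyers pay.
On the curves, pb = 655/6 - (1/6)q and ps = 642/11 + (2/11)q; the wedge ps − pb = 27 gives 642/11 + (2/11)q − (655/6 - (1/6)q) = 27, so q' = 5135/23.
Then pb = 655/6 − (1/6)·(5135/23) = 1655/23 and ps = 642/11 + (2/11)·(5135/23) = 2276/23.
ΔCS = ½(3353/23 + 5135/23)(1952/23 − 1655/23) = 1260468/529; ΔPS = ½(3353/23 + 5135/23)(2276/23 − 1952/23) = 1375056/529.
Government spending = 27 × 5135/23 = 138645/23.
DWL = ½ × 27 × (5135/23 − 3353/23) = 24057/23; fraction = (24057/23) / (138645/23) = 891/5135.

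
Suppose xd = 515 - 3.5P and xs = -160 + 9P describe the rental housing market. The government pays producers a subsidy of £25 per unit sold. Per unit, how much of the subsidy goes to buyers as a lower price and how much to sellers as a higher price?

Pre-subsidy: 515 - 3.5P = -160 + 9P gives P* = 54, x* = 326.
With the subsidy, sellers receive Ps = Pb + 25 for each unit, where Pb is the price buyers pay.
Supply in terms of Pb becomes xs = -160 + 9(Pb + 25) = 65 + 9Pb. Setting this equal to demand: 515 - 3.5Pb = 65 + 9Pb, so Pb = 36.
Sellers receive Ps = 36 + 25 = 61; x' = 515 − 3.5·36 = 389.
Buyers' price falls by P* − Pb = 54 − 36 = 18; sellers' price rises by Ps − P* = 61 − 54 = 7.

Buyers gain £18 per unit; sellers gain £7 per unit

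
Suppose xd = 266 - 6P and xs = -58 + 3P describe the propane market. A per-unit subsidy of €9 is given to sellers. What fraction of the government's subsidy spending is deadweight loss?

DWL / government spending = 9/68

Pre-subsidy: 266 - 6P = -58 + 3P gives P* = 36, x* = 50.
With the subsidy, sellers receive Ps = Pb + 9 for each unit, where Pb is the price buyers pay.
Supply in terms of Pb becomes xs = -58 + 3(Pb + 9) = -31 + 3Pb. Setting this equal to demand: 266 - 6Pb = -31 + 3Pb, so Pb = 33.
Sellers receive Ps = 33 + 9 = 42; x' = 266 − 6·33 = 68.
ΔCS = ½(50 + 68)(36 − 33) = 177; ΔPS = ½(50 + 68)(42 − 36) = 354.
Government spending = 9 × 68 = 612.
DWL = ½ × 9 × (68 − 50) = 81; fraction = 81 / 612 = 9/68.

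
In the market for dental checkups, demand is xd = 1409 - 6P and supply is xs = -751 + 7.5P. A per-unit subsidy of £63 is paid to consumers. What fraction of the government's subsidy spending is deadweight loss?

Pre-subsidy: 1409 - 6P = -751 + 7.5P gives P* = 160, x* = 449.
With the rebate, buyers effectively pay Pb = Ps − 63, where Ps is the price sellers receive.
Demand in terms of Ps becomes xd = 1409 − 6(Ps − 63) = 1787 - 6Ps. Setting this equal to supply: 1787 - 6Ps = -751 + 7.5Ps, so Ps = 188.
Buyers pay Pb = 188 − 63 = 125; x' = -751 + 7.5·188 = 659.
ΔCS = ½(449 + 659)(160 − 125) = 19390; ΔPS = ½(449 + 659)(188 − 160) = 15512.
Government spending = 63 × 659 = 41517.
DWL = ½ × 63 × (659 − 449) = 6615; fraction = 6615 / 41517 = 105/659.

DWL / government spending = 105/659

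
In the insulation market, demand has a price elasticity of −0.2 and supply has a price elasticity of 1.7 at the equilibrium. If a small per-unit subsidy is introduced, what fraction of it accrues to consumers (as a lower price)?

For a small subsidy around the equilibrium, the benefit split depends on the relative slopes, which at a point are proportional to the elasticities.
Buyer share = εs/(εs + |εd|) = 1.7/(1.7 + 0.2) = 17/19; seller share = |εd|/(εs + |εd|) = 2/19.

Consumer share = 17/19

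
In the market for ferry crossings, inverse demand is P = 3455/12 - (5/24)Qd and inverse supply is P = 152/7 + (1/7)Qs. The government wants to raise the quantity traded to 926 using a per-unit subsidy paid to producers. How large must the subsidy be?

Required subsidy s = 59 per unit

At Q = 926, from the demand curve buyers pay Pb = 3455/12 − (5/24)·926 = 95; from the supply curve sellers need Ps = 152/7 + (1/7)·926 = 154.
The subsidy must fill the gap: s = Ps − Pb = 154 − 95 = 59.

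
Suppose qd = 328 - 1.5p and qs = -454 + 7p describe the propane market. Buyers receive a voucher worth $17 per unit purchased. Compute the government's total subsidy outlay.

Pre-subsidy: 328 - 1.5p = -454 + 7p gives p* = 92, q* = 190.
With the rebate, buyers effectively pay pb = ps − 17, where ps is the price sellers receive.
Demand in terms of ps becomes qd = 328 − 1.5(ps − 17) = 353.5 - 1.5ps. Setting this equal to supply: 353.5 - 1.5ps = -454 + 7ps, so ps = 95.
Buyers pay pb = 95 − 17 = 78; q' = -454 + 7·95 = 211.
Government outlay = subsidy × quantity = 17 × 211 = 3587.

Government cost = $3587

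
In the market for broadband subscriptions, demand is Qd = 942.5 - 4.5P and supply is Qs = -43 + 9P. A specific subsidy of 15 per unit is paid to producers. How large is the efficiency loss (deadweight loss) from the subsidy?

Deadweight loss = 337.5

Pre-subsidy: 942.5 - 4.5P = -43 + 9P gives P* = 73, Q* = 614.
With the subsidy, sellers receive Ps = Pb + 15 for each unit, where Pb is the price buyers pay.
Supply in terms of Pb becomes Qs = -43 + 9(Pb + 15) = 92 + 9Pb. Setting this equal to demand: 942.5 - 4.5Pb = 92 + 9Pb, so Pb = 63.
Sellers receive Ps = 63 + 15 = 78; Q' = 942.5 − 4.5·63 = 659.
The subsidy expands output by 659 − 614 = 45 past the efficient level; on those units the gap between marginal cost and willingness to pay runs from 0 up to 15.
DWL = ½ × 15 × 45 = 337.5.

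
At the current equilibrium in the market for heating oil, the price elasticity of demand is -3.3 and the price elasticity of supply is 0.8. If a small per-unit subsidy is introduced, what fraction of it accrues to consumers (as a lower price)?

For a small subsidy around the equilibrium, the benefit split depends on the relative slopes, which at a point are proportional to the elasticities.
Buyer share = εs/(εs + |εd|) = 0.8/(0.8 + 3.3) = 8/41; seller share = |εd|/(εs + |εd|) = 33/41.

Consumer share = 8/41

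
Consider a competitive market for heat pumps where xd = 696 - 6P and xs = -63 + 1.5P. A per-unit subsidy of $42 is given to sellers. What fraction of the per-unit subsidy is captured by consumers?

Consumer share = 0.2

Pre-subsidy: 696 - 6P = -63 + 1.5P gives P* = 101.2, x* = 88.8.
With the subsidy, sellers receive Ps = Pb + 42 for each unit, where Pb is the price buyers pay.
Supply in terms of Pb becomes xs = -63 + 1.5(Pb + 42) = 0 + 1.5Pb. Setting this equal to demand: 696 - 6Pb = 0 + 1.5Pb, so Pb = 92.8.
Sellers receive Ps = 92.8 + 42 = 134.8; x' = 696 − 6·92.8 = 139.2.
Buyers' price falls by P* − Pb = 101.2 − 92.8 = 8.4; sellers' price rises by Ps − P* = 134.8 − 101.2 = 33.6.
So consumers capture 8.4/42 = 0.2 of each unit of subsidy.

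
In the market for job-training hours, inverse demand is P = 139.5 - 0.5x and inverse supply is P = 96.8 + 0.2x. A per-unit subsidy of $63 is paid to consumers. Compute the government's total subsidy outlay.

Government cost = $9513

Pre-subsidy: 139.5 - 0.5x = 96.8 + 0.2x gives x* = 61 and P* = 109.
With the rebate, buyers effectively pay Pb = Ps − 63, where Ps is the price sellers receive.
On the curves, Pb = 139.5 - 0.5x and Ps = 96.8 + 0.2x; the wedge Ps − Pb = 63 gives 96.8 + 0.2x − (139.5 - 0.5x) = 63, so x' = 151.
Then Pb = 139.5 − 0.5·151 = 64 and Ps = 96.8 + 0.2·151 = 127.
Government outlay = subsidy × quantity = 63 × 151 = 9513.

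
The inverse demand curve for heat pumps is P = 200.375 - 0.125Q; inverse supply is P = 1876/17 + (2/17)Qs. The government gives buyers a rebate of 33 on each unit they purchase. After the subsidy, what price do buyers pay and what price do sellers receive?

Pre-subsidy: 200.375 - 0.125Q = 1876/17 + (2/17)Q gives Q* = 371 and P* = 154.
With the rebate, buyers effectively pay Pb = Ps − 33, where Ps is the price sellers receive.
On the curves, Pb = 200.375 - 0.125Q and Ps = 1876/17 + (2/17)Q; the wedge Ps − Pb = 33 gives 1876/17 + (2/17)Q − (200.375 - 0.125Q) = 33, so Q' = 507.
Then Pb = 200.375 − 0.125·507 = 137 and Ps = 1876/17 + (2/17)·507 = 170.

Buyers pay 137; sellers receive 170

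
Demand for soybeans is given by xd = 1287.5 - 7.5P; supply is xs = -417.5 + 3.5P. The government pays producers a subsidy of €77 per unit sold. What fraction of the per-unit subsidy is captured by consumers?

Consumer share = 7/22

Pre-subsidy: 1287.5 - 7.5P = -417.5 + 3.5P gives P* = 155, x* = 125.
With the subsidy, sellers receive Ps = Pb + 77 for each unit, where Pb is the price buyers pay.
Supply in terms of Pb becomes xs = -417.5 + 3.5(Pb + 77) = -148 + 3.5Pb. Setting this equal to demand: 1287.5 - 7.5Pb = -148 + 3.5Pb, so Pb = 130.5.
Sellers receive Ps = 130.5 + 77 = 207.5; x' = 1287.5 − 7.5·130.5 = 308.75.
Buyers' price falls by P* − Pb = 155 − 130.5 = 24.5; sellers' price rises by Ps − P* = 207.5 − 155 = 52.5.
So consumers capture 24.5/77 = 7/22 of each unit of subsidy.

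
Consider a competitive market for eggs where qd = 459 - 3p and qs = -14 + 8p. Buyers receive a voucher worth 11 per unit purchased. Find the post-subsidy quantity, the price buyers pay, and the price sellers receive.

q' = 354; buyers pay 35; sellers receive 46

Pre-subsidy: 459 - 3p = -14 + 8p gives p* = 43, q* = 330.
With the rebate, buyers effectively pay pb = ps − 11, where ps is the price sellers receive.
Demand in terms of ps becomes qd = 459 − 3(ps − 11) = 492 - 3ps. Setting this equal to supply: 492 - 3ps = -14 + 8ps, so ps = 46.
Buyers pay pb = 46 − 11 = 35; q' = -14 + 8·46 = 354.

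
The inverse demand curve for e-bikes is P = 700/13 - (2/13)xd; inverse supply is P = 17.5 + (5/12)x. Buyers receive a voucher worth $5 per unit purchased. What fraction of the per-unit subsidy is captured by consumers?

Pre-subsidy: 700/13 - (2/13)x = 17.5 + (5/12)x gives x* = 5670/89 and P* = 3920/89.
With the rebate, buyers effectively pay Pb = Ps − 5, where Ps is the price sellers receive.
On the curves, Pb = 700/13 - (2/13)x and Ps = 17.5 + (5/12)x; the wedge Ps − Pb = 5 gives 17.5 + (5/12)x − (700/13 - (2/13)x) = 5, so x' = 6450/89.
Then Pb = 700/13 − (2/13)·(6450/89) = 3800/89 and Ps = 17.5 + (5/12)·(6450/89) = 4245/89.
Buyers' price falls by P* − Pb = 3920/89 − 3800/89 = 120/89; sellers' price rises by Ps − P* = 4245/89 − 3920/89 = 325/89.
So consumers capture (120/89)/5 = 24/89 of each unit of subsidy.

Consumer share = 24/89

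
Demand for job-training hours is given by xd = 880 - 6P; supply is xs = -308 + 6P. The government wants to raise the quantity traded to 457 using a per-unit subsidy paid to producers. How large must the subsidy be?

At x = 457, invert demand for the buyer price: Pb = (880 − 457)/6 = 70.5; invert supply for the seller price: Ps = (457 − (-308))/6 = 127.5.
The subsidy must fill the gap: s = Ps − Pb = 127.5 − 70.5 = 57.

Required subsidy s = 57 per unit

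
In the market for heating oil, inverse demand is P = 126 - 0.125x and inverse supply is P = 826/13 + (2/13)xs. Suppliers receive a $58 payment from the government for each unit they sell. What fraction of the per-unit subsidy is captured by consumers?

Pre-subsidy: 126 - 0.125x = 826/13 + (2/13)x gives x* = 224 and P* = 98.
With the subsidy, sellers receive Ps = Pb + 58 for each unit, where Pb is the price buyers pay.
On the curves, Pb = 126 - 0.125x and Ps = 826/13 + (2/13)x; the wedge Ps − Pb = 58 gives 826/13 + (2/13)x − (126 - 0.125x) = 58, so x' = 432.
Then Pb = 126 − 0.125·432 = 72 and Ps = 826/13 + (2/13)·432 = 130.
Buyers' price falls by P* − Pb = 98 − 72 = 26; sellers' price rises by Ps − P* = 130 − 98 = 32.
So consumers capture 26/58 = 13/29 of each unit of subsidy.

Consumer share = 13/29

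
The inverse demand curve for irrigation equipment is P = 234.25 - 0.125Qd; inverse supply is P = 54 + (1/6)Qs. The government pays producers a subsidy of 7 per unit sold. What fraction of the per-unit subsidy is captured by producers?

Producer share = 4/7

Pre-subsidy: 234.25 - 0.125Q = 54 + (1/6)Q gives Q* = 618 and P* = 157.
With the subsidy, sellers receive Ps = Pb + 7 for each unit, where Pb is the price buyers pay.
On the curves, Pb = 234.25 - 0.125Q and Ps = 54 + (1/6)Q; the wedge Ps − Pb = 7 gives 54 + (1/6)Q − (234.25 - 0.125Q) = 7, so Q' = 642.
Then Pb = 234.25 − 0.125·642 = 154 and Ps = 54 + (1/6)·642 = 161.
Buyers' price falls by P* − Pb = 157 − 154 = 3; sellers' price rises by Ps − P* = 161 − 157 = 4.
So producers capture 4/7 = 4/7 of each unit of subsidy.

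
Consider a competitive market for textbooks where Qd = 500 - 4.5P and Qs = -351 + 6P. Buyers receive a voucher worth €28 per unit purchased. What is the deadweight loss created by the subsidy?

Deadweight loss = €1008

Pre-subsidy: 500 - 4.5P = -351 + 6P gives P* = 1702/21, Q* = 947/7.
With the rebate, buyers effectively pay Pb = Ps − 28, where Ps is the price sellers receive.
Demand in terms of Ps becomes Qd = 500 − 4.5(Ps − 28) = 626 - 4.5Ps. Setting this equal to supply: 626 - 4.5Ps = -351 + 6Ps, so Ps = 1954/21.
Buyers pay Pb = 1954/21 − 28 = 1366/21; Q' = -351 + 6·(1954/21) = 1451/7.
The subsidy expands output by 1451/7 − 947/7 = 72 past the efficient level; on those units the gap between marginal cost and willingness to pay runs from 0 up to 28.
DWL = ½ × 28 × 72 = 1008.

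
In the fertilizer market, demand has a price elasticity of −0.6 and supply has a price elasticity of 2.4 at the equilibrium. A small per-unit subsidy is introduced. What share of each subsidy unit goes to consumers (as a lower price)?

For a small subsidy around the equilibrium, the benefit split depends on the relative slopes, which at a point are proportional to the elasticities.
Buyer share = εs/(εs + |εd|) = 2.4/(2.4 + 0.6) = 0.8; seller share = |εd|/(εs + |εd|) = 0.2.

Consumer share = 0.8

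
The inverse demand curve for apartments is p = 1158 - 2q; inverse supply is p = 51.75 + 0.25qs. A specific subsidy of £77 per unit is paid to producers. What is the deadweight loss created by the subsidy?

Deadweight loss = 11858/9

Pre-subsidy: 1158 - 2q = 51.75 + 0.25q gives q* = 1475/3 and p* = 524/3.
With the subsidy, sellers receive ps = pb + 77 for each unit, where pb is the price buyers pay.
On the curves, pb = 1158 - 2q and ps = 51.75 + 0.25q; the wedge ps − pb = 77 gives 51.75 + 0.25q − (1158 - 2q) = 77, so q' = 4733/9.
Then pb = 1158 − 2·(4733/9) = 956/9 and ps = 51.75 + 0.25·(4733/9) = 1649/9.
The subsidy expands output by 4733/9 − 1475/3 = 308/9 past the efficient level; on those units the gap between marginal cost and willingness to pay runs from 0 up to 77.
DWL = ½ × 77 × 308/9 = 11858/9.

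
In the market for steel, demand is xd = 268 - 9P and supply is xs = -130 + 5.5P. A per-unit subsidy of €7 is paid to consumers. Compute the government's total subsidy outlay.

Government cost = 9107/29

Pre-subsidy: 268 - 9P = -130 + 5.5P gives P* = 796/29, x* = 608/29.
With the rebate, buyers effectively pay Pb = Ps − 7, where Ps is the price sellers receive.
Demand in terms of Ps becomes xd = 268 − 9(Ps − 7) = 331 - 9Ps. Setting this equal to supply: 331 - 9Ps = -130 + 5.5Ps, so Ps = 922/29.
Buyers pay Pb = 922/29 − 7 = 719/29; x' = -130 + 5.5·(922/29) = 1301/29.
Government outlay = subsidy × quantity = 7 × 1301/29 = 9107/29.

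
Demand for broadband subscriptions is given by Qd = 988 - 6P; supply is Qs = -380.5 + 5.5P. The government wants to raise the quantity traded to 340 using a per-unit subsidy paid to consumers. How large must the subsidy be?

Required subsidy s = 23 per unit

At Q = 340, invert demand for the buyer price: Pb = (988 − 340)/6 = 108; invert supply for the seller price: Ps = (340 − (-380.5))/5.5 = 131.
The subsidy must fill the gap: s = Ps − Pb = 131 − 108 = 23.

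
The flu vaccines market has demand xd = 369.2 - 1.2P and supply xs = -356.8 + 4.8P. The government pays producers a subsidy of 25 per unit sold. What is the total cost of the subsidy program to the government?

Pre-subsidy: 369.2 - 1.2P = -356.8 + 4.8P gives P* = 121, x* = 224.
With the subsidy, sellers receive Ps = Pb + 25 for each unit, where Pb is the price buyers pay.
Supply in terms of Pb becomes xs = -356.8 + 4.8(Pb + 25) = -236.8 + 4.8Pb. Setting this equal to demand: 369.2 - 1.2Pb = -236.8 + 4.8Pb, so Pb = 101.
Sellers receive Ps = 101 + 25 = 126; x' = 369.2 − 1.2·101 = 248.
Government outlay = subsidy × quantity = 25 × 248 = 6200.

Government cost = 6200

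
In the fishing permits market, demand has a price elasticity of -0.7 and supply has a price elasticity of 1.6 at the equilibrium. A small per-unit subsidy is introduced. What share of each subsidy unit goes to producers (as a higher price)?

For a small subsidy around the equilibrium, the benefit split depends on the relative slopes, which at a point are proportional to the elasticities.
Buyer share = εs/(εs + |εd|) = 1.6/(1.6 + 0.7) = 16/23; seller share = |εd|/(εs + |εd|) = 7/23.
So producers capture 7/23 of the subsidy.

Producer share = 7/23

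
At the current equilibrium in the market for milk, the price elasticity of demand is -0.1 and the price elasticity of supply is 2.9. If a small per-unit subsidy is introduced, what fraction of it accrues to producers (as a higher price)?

For a small subsidy around the equilibrium, the benefit split depends on the relative slopes, which at a point are proportional to the elasticities.
Buyer share = εs/(εs + |εd|) = 2.9/(2.9 + 0.1) = 29/30; seller share = |εd|/(εs + |εd|) = 1/30.
So producers capture 1/30 of the subsidy.

Producer share = 1/30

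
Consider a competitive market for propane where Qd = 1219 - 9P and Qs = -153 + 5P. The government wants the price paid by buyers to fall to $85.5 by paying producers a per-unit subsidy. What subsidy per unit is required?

Required subsidy s = $35 per unit

At a buyer price of 85.5, quantity demanded is 1219 − 9·85.5 = 449.5.
Sellers supply 449.5 only when they receive Ps with -153 + 5·Ps = 449.5, i.e. Ps = 120.5.
s = Ps − Pb = 120.5 − 85.5 = 35.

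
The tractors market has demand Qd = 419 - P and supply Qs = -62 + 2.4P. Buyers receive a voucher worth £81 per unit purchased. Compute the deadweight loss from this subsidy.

Deadweight loss = 39366/17

Pre-subsidy: 419 - P = -62 + 2.4P gives P* = 2405/17, Q* = 4718/17.
With the rebate, buyers effectively pay Pb = Ps − 81, where Ps is the price sellers receive.
Demand in terms of Ps becomes Qd = 419 − 1(Ps − 81) = 500 - Ps. Setting this equal to supply: 500 - Ps = -62 + 2.4Ps, so Ps = 2810/17.
Buyers pay Pb = 2810/17 − 81 = 1433/17; Q' = -62 + 2.4·(2810/17) = 5690/17.
The subsidy expands output by 5690/17 − 4718/17 = 972/17 past the efficient level; on those units the gap between marginal cost and willingness to pay runs from 0 up to 81.
DWL = ½ × 81 × 972/17 = 39366/17.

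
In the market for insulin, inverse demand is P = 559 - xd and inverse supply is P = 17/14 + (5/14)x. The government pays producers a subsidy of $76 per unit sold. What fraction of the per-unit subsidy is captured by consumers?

Consumer share = 14/19

Pre-subsidy: 559 - x = 17/14 + (5/14)x gives x* = 411 and P* = 148.
With the subsidy, sellers receive Ps = Pb + 76 for each unit, where Pb is the price buyers pay.
On the curves, Pb = 559 - x and Ps = 17/14 + (5/14)x; the wedge Ps − Pb = 76 gives 17/14 + (5/14)x − (559 - x) = 76, so x' = 467.
Then Pb = 559 − 1·467 = 92 and Ps = 17/14 + (5/14)·467 = 168.
Buyers' price falls by P* − Pb = 148 − 92 = 56; sellers' price rises by Ps − P* = 168 − 148 = 20.
So consumers capture 56/76 = 14/19 of each unit of subsidy.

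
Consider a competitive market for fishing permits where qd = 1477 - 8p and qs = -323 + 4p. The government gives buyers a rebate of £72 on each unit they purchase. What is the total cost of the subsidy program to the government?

Pre-subsidy: 1477 - 8p = -323 + 4p gives p* = 150, q* = 277.
With the rebate, buyers effectively pay pb = ps − 72, where ps is the price sellers receive.
Demand in terms of ps becomes qd = 1477 − 8(ps − 72) = 2053 - 8ps. Setting this equal to supply: 2053 - 8ps = -323 + 4ps, so ps = 198.
Buyers pay pb = 198 − 72 = 126; q' = -323 + 4·198 = 469.
Government outlay = subsidy × quantity = 72 × 469 = 33768.

Government cost = £33768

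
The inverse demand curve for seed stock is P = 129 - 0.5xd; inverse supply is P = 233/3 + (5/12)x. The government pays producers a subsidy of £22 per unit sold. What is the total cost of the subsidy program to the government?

Pre-subsidy: 129 - 0.5x = 233/3 + (5/12)x gives x* = 56 and P* = 101.
With the subsidy, sellers receive Ps = Pb + 22 for each unit, where Pb is the price buyers pay.
On the curves, Pb = 129 - 0.5x and Ps = 233/3 + (5/12)x; the wedge Ps − Pb = 22 gives 233/3 + (5/12)x − (129 - 0.5x) = 22, so x' = 80.
Then Pb = 129 − 0.5·80 = 89 and Ps = 233/3 + (5/12)·80 = 111.
Government outlay = subsidy × quantity = 22 × 80 = 1760.

Government cost = £1760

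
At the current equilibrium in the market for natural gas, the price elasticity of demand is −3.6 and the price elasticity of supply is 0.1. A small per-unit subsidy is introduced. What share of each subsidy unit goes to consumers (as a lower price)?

Consumer share = 1/37

For a small subsidy around the equilibrium, the benefit split depends on the relative slopes, which at a point are proportional to the elasticities.
Buyer share = εs/(εs + |εd|) = 0.1/(0.1 + 3.6) = 1/37; seller share = |εd|/(εs + |εd|) = 36/37.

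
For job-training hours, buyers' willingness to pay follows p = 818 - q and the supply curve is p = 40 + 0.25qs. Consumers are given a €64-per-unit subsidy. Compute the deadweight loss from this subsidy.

Deadweight loss = €1638.4

Pre-subsidy: 818 - q = 40 + 0.25q gives q* = 622.4 and p* = 195.6.
With the rebate, buyers effectively pay pb = ps − 64, where ps is the price sellers receive.
On the curves, pb = 818 - q and ps = 40 + 0.25q; the wedge ps − pb = 64 gives 40 + 0.25q − (818 - q) = 64, so q' = 673.6.
Then pb = 818 − 1·673.6 = 144.4 and ps = 40 + 0.25·673.6 = 208.4.
The subsidy expands output by 673.6 − 622.4 = 51.2 past the efficient level; on those units the gap between marginal cost and willingness to pay runs from 0 up to 64.
DWL = ½ × 64 × 51.2 = 1638.4.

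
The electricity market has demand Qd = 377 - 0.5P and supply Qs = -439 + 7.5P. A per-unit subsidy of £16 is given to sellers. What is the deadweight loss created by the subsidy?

Pre-subsidy: 377 - 0.5P = -439 + 7.5P gives P* = 102, Q* = 326.
With the subsidy, sellers receive Ps = Pb + 16 for each unit, where Pb is the price buyers pay.
Supply in terms of Pb becomes Qs = -439 + 7.5(Pb + 16) = -319 + 7.5Pb. Setting this equal to demand: 377 - 0.5Pb = -319 + 7.5Pb, so Pb = 87.
Sellers receive Ps = 87 + 16 = 103; Q' = 377 − 0.5·87 = 333.5.
The subsidy expands output by 333.5 − 326 = 7.5 past the efficient level; on those units the gap between marginal cost and willingness to pay runs from 0 up to 16.
DWL = ½ × 16 × 7.5 = 60.

Deadweight loss = £60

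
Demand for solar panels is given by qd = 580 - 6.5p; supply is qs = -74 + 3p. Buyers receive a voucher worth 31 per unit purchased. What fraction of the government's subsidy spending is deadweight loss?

DWL / government spending = 1209/7454

Pre-subsidy: 580 - 6.5p = -74 + 3p gives p* = 1308/19, q* = 2518/19.
With the rebate, buyers effectively pay pb = ps − 31, where ps is the price sellers receive.
Demand in terms of ps becomes qd = 580 − 6.5(ps − 31) = 781.5 - 6.5ps. Setting this equal to supply: 781.5 - 6.5ps = -74 + 3ps, so ps = 1711/19.
Buyers pay pb = 1711/19 − 31 = 1122/19; q' = -74 + 3·(1711/19) = 3727/19.
ΔCS = ½(2518/19 + 3727/19)(1308/19 − 1122/19) = 580785/361; ΔPS = ½(2518/19 + 3727/19)(1711/19 − 1308/19) = 2516735/722.
Government spending = 31 × 3727/19 = 115537/19.
DWL = ½ × 31 × (3727/19 − 2518/19) = 37479/38; fraction = (37479/38) / (115537/19) = 1209/7454.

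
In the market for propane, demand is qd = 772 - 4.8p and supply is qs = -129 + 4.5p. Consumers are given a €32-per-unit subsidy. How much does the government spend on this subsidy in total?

Government cost = 378240/31

Pre-subsidy: 772 - 4.8p = -129 + 4.5p gives p* = 9010/93, q* = 9516/31.
With the rebate, buyers effectively pay pb = ps − 32, where ps is the price sellers receive.
Demand in terms of ps becomes qd = 772 − 4.8(ps − 32) = 925.6 - 4.8ps. Setting this equal to supply: 925.6 - 4.8ps = -129 + 4.5ps, so ps = 10546/93.
Buyers pay pb = 10546/93 − 32 = 7570/93; q' = -129 + 4.5·(10546/93) = 11820/31.
Government outlay = subsidy × quantity = 32 × 11820/31 = 378240/31.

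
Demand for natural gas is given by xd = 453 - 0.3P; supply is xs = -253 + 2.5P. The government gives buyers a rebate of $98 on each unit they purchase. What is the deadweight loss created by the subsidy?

Pre-subsidy: 453 - 0.3P = -253 + 2.5P gives P* = 1765/7, x* = 5283/14.
With the rebate, buyers effectively pay Pb = Ps − 98, where Ps is the price sellers receive.
Demand in terms of Ps becomes xd = 453 − 0.3(Ps − 98) = 482.4 - 0.3Ps. Setting this equal to supply: 482.4 - 0.3Ps = -253 + 2.5Ps, so Ps = 3677/14.
Buyers pay Pb = 3677/14 − 98 = 2305/14; x' = -253 + 2.5·(3677/14) = 11301/28.
The subsidy expands output by 11301/28 − 5283/14 = 26.25 past the efficient level; on those units the gap between marginal cost and willingness to pay runs from 0 up to 98.
DWL = ½ × 98 × 26.25 = 1286.25.

Deadweight loss = $1286.25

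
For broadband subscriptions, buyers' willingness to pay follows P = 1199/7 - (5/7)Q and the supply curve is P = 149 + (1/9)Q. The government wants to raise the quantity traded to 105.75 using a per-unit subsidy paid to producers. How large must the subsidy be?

Required subsidy s = 65 per unit

At Q = 105.75, from the demand curve buyers pay Pb = 1199/7 − (5/7)·105.75 = 95.75; from the supply curve sellers need Ps = 149 + (1/9)·105.75 = 160.75.
The subsidy must fill the gap: s = Ps − Pb = 160.75 − 95.75 = 65.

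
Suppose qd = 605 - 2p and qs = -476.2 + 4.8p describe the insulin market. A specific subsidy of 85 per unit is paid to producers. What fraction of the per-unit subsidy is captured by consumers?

Pre-subsidy: 605 - 2p = -476.2 + 4.8p gives p* = 159, q* = 287.
With the subsidy, sellers receive ps = pb + 85 for each unit, where pb is the price buyers pay.
Supply in terms of pb becomes qs = -476.2 + 4.8(pb + 85) = -68.2 + 4.8pb. Setting this equal to demand: 605 - 2pb = -68.2 + 4.8pb, so pb = 99.
Sellers receive ps = 99 + 85 = 184; q' = 605 − 2·99 = 407.
Buyers' price falls by p* − pb = 159 − 99 = 60; sellers' price rises by ps − p* = 184 − 159 = 25.
So consumers capture 60/85 = 12/17 of each unit of subsidy.

Consumer share = 12/17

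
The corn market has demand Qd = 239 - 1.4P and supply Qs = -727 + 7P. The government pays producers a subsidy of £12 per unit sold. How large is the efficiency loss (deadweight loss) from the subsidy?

Deadweight loss = £84

Pre-subsidy: 239 - 1.4P = -727 + 7P gives P* = 115, Q* = 78.
With the subsidy, sellers receive Ps = Pb + 12 for each unit, where Pb is the price buyers pay.
Supply in terms of Pb becomes Qs = -727 + 7(Pb + 12) = -643 + 7Pb. Setting this equal to demand: 239 - 1.4Pb = -643 + 7Pb, so Pb = 105.
Sellers receive Ps = 105 + 12 = 117; Q' = 239 − 1.4·105 = 92.
The subsidy expands output by 92 − 78 = 14 past the efficient level; on those units the gap between marginal cost and willingness to pay runs from 0 up to 12.
DWL = ½ × 12 × 14 = 84.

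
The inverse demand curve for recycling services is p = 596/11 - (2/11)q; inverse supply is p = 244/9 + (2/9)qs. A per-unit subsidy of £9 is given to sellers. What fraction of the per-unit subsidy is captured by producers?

Pre-subsidy: 596/11 - (2/11)q = 244/9 + (2/9)q gives q* = 67 and p* = 42.
With the subsidy, sellers receive ps = pb + 9 for each unit, where pb is the price buyers pay.
On the curves, pb = 596/11 - (2/11)q and ps = 244/9 + (2/9)q; the wedge ps − pb = 9 gives 244/9 + (2/9)q − (596/11 - (2/11)q) = 9, so q' = 89.275.
Then pb = 596/11 − (2/11)·89.275 = 37.95 and ps = 244/9 + (2/9)·89.275 = 46.95.
Buyers' price falls by p* − pb = 42 − 37.95 = 4.05; sellers' price rises by ps − p* = 46.95 − 42 = 4.95.
So producers capture 4.95/9 = 0.55 of each unit of subsidy.

Producer share = 0.55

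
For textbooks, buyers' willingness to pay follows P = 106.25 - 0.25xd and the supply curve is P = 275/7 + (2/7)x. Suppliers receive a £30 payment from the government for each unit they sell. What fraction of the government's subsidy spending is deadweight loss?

Pre-subsidy: 106.25 - 0.25x = 275/7 + (2/7)x gives x* = 125 and P* = 75.
With the subsidy, sellers receive Ps = Pb + 30 for each unit, where Pb is the price buyers pay.
On the curves, Pb = 106.25 - 0.25x and Ps = 275/7 + (2/7)x; the wedge Ps − Pb = 30 gives 275/7 + (2/7)x − (106.25 - 0.25x) = 30, so x' = 181.
Then Pb = 106.25 − 0.25·181 = 61 and Ps = 275/7 + (2/7)·181 = 91.
ΔCS = ½(125 + 181)(75 − 61) = 2142; ΔPS = ½(125 + 181)(91 − 75) = 2448.
Government spending = 30 × 181 = 5430.
DWL = ½ × 30 × (181 − 125) = 840; fraction = 840 / 5430 = 28/181.

DWL / government spending = 28/181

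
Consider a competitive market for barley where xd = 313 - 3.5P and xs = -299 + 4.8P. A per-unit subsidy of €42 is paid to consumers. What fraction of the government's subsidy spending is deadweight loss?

DWL / government spending = 3528/11615

Pre-subsidy: 313 - 3.5P = -299 + 4.8P gives P* = 6120/83, x* = 4559/83.
With the rebate, buyers effectively pay Pb = Ps − 42, where Ps is the price sellers receive.
Demand in terms of Ps becomes xd = 313 − 3.5(Ps − 42) = 460 - 3.5Ps. Setting this equal to supply: 460 - 3.5Ps = -299 + 4.8Ps, so Ps = 7590/83.
Buyers pay Pb = 7590/83 − 42 = 4104/83; x' = -299 + 4.8·(7590/83) = 11615/83.
ΔCS = ½(4559/83 + 11615/83)(6120/83 − 4104/83) = 16303392/6889; ΔPS = ½(4559/83 + 11615/83)(7590/83 − 6120/83) = 11887890/6889.
Government spending = 42 × 11615/83 = 487830/83.
DWL = ½ × 42 × (11615/83 − 4559/83) = 148176/83; fraction = (148176/83) / (487830/83) = 3528/11615.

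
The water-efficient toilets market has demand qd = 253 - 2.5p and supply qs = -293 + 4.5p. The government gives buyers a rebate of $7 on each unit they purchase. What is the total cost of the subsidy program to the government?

Government cost = $484.75

Pre-subsidy: 253 - 2.5p = -293 + 4.5p gives p* = 78, q* = 58.
With the rebate, buyers effectively pay pb = ps − 7, where ps is the price sellers receive.
Demand in terms of ps becomes qd = 253 − 2.5(ps − 7) = 270.5 - 2.5ps. Setting this equal to supply: 270.5 - 2.5ps = -293 + 4.5ps, so ps = 80.5.
Buyers pay pb = 80.5 − 7 = 73.5; q' = -293 + 4.5·80.5 = 69.25.
Government outlay = subsidy × quantity = 7 × 69.25 = 484.75.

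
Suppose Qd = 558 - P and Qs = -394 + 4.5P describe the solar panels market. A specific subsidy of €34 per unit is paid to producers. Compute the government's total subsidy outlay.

Government cost = 154360/11

Pre-subsidy: 558 - P = -394 + 4.5P gives P* = 1904/11, Q* = 4234/11.
With the subsidy, sellers receive Ps = Pb + 34 for each unit, where Pb is the price buyers pay.
Supply in terms of Pb becomes Qs = -394 + 4.5(Pb + 34) = -241 + 4.5Pb. Setting this equal to demand: 558 - Pb = -241 + 4.5Pb, so Pb = 1598/11.
Sellers receive Ps = 1598/11 + 34 = 1972/11; Q' = 558 − 1·(1598/11) = 4540/11.
Government outlay = subsidy × quantity = 34 × 4540/11 = 154360/11.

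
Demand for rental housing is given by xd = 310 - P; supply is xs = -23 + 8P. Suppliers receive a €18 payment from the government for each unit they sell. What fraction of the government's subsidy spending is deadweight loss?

DWL / government spending = 8/289

Pre-subsidy: 310 - P = -23 + 8P gives P* = 37, x* = 273.
With the subsidy, sellers receive Ps = Pb + 18 for each unit, where Pb is the price buyers pay.
Supply in terms of Pb becomes xs = -23 + 8(Pb + 18) = 121 + 8Pb. Setting this equal to demand: 310 - Pb = 121 + 8Pb, so Pb = 21.
Sellers receive Ps = 21 + 18 = 39; x' = 310 − 1·21 = 289.
ΔCS = ½(273 + 289)(37 − 21) = 4496; ΔPS = ½(273 + 289)(39 − 37) = 562.
Government spending = 18 × 289 = 5202.
DWL = ½ × 18 × (289 − 273) = 144; fraction = 144 / 5202 = 8/289.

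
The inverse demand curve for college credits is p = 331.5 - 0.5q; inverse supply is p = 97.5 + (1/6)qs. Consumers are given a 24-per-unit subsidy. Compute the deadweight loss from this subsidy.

Deadweight loss = 432

Pre-subsidy: 331.5 - 0.5q = 97.5 + (1/6)q gives q* = 351 and p* = 156.
With the rebate, buyers effectively pay pb = ps − 24, where ps is the price sellers receive.
On the curves, pb = 331.5 - 0.5q and ps = 97.5 + (1/6)q; the wedge ps − pb = 24 gives 97.5 + (1/6)q − (331.5 - 0.5q) = 24, so q' = 387.
Then pb = 331.5 − 0.5·387 = 138 and ps = 97.5 + (1/6)·387 = 162.
The subsidy expands output by 387 − 351 = 36 past the efficient level; on those units the gap between marginal cost and willingness to pay runs from 0 up to 24.
DWL = ½ × 24 × 36 = 432.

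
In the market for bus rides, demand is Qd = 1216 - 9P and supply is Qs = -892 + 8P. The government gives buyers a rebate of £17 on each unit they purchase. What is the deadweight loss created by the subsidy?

Deadweight loss = £612

Pre-subsidy: 1216 - 9P = -892 + 8P gives P* = 124, Q* = 100.
With the rebate, buyers effectively pay Pb = Ps − 17, where Ps is the price sellers receive.
Demand in terms of Ps becomes Qd = 1216 − 9(Ps − 17) = 1369 - 9Ps. Setting this equal to supply: 1369 - 9Ps = -892 + 8Ps, so Ps = 133.
Buyers pay Pb = 133 − 17 = 116; Q' = -892 + 8·133 = 172.
The subsidy expands output by 172 − 100 = 72 past the efficient level; on those units the gap between marginal cost and willingness to pay runs from 0 up to 17.
DWL = ½ × 17 × 72 = 612.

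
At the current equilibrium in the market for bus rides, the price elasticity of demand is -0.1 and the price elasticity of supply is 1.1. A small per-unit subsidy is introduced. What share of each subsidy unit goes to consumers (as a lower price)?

For a small subsidy around the equilibrium, the benefit split depends on the relative slopes, which at a point are proportional to the elasticities.
Buyer share = εs/(εs + |εd|) = 1.1/(1.1 + 0.1) = 11/12; seller share = |εd|/(εs + |εd|) = 1/12.

Consumer share = 11/12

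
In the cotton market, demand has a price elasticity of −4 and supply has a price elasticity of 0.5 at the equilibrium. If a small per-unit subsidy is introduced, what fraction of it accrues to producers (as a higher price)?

For a small subsidy around the equilibrium, the benefit split depends on the relative slopes, which at a point are proportional to the elasticities.
Buyer share = εs/(εs + |εd|) = 0.5/(0.5 + 4) = 1/9; seller share = |εd|/(εs + |εd|) = 8/9.
So producers capture 8/9 of the subsidy.

Producer share = 8/9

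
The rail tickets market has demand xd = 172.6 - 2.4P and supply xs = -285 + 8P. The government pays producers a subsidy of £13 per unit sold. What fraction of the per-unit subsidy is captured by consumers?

Pre-subsidy: 172.6 - 2.4P = -285 + 8P gives P* = 44, x* = 67.
With the subsidy, sellers receive Ps = Pb + 13 for each unit, where Pb is the price buyers pay.
Supply in terms of Pb becomes xs = -285 + 8(Pb + 13) = -181 + 8Pb. Setting this equal to demand: 172.6 - 2.4Pb = -181 + 8Pb, so Pb = 34.
Sellers receive Ps = 34 + 13 = 47; x' = 172.6 − 2.4·34 = 91.
Buyers' price falls by P* − Pb = 44 − 34 = 10; sellers' price rises by Ps − P* = 47 − 44 = 3.
So consumers capture 10/13 = 10/13 of each unit of subsidy.

Consumer share = 10/13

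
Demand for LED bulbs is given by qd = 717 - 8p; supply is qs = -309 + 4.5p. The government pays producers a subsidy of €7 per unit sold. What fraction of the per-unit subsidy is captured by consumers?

Consumer share = 0.36

Pre-subsidy: 717 - 8p = -309 + 4.5p gives p* = 82.08, q* = 60.36.
With the subsidy, sellers receive ps = pb + 7 for each unit, where pb is the price buyers pay.
Supply in terms of pb becomes qs = -309 + 4.5(pb + 7) = -277.5 + 4.5pb. Setting this equal to demand: 717 - 8pb = -277.5 + 4.5pb, so pb = 79.56.
Sellers receive ps = 79.56 + 7 = 86.56; q' = 717 − 8·79.56 = 80.52.
Buyers' price falls by p* − pb = 82.08 − 79.56 = 2.52; sellers' price rises by ps − p* = 86.56 − 82.08 = 4.48.
So consumers capture 2.52/7 = 0.36 of each unit of subsidy.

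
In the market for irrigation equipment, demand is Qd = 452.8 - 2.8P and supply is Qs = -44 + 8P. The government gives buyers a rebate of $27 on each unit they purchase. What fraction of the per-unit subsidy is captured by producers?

Pre-subsidy: 452.8 - 2.8P = -44 + 8P gives P* = 46, Q* = 324.
With the rebate, buyers effectively pay Pb = Ps − 27, where Ps is the price sellers receive.
Demand in terms of Ps becomes Qd = 452.8 − 2.8(Ps − 27) = 528.4 - 2.8Ps. Setting this equal to supply: 528.4 - 2.8Ps = -44 + 8Ps, so Ps = 53.
Buyers pay Pb = 53 − 27 = 26; Q' = -44 + 8·53 = 380.
Buyers' price falls by P* − Pb = 46 − 26 = 20; sellers' price rises by Ps − P* = 53 − 46 = 7.
So producers capture 7/27 = 7/27 of each unit of subsidy.

Producer share = 7/27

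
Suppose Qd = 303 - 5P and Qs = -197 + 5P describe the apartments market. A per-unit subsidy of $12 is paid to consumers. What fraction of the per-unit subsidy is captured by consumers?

Consumer share = 0.5

Pre-subsidy: 303 - 5P = -197 + 5P gives P* = 50, Q* = 53.
With the rebate, buyers effectively pay Pb = Ps − 12, where Ps is the price sellers receive.
Demand in terms of Ps becomes Qd = 303 − 5(Ps − 12) = 363 - 5Ps. Setting this equal to supply: 363 - 5Ps = -197 + 5Ps, so Ps = 56.
Buyers pay Pb = 56 − 12 = 44; Q' = -197 + 5·56 = 83.
Buyers' price falls by P* − Pb = 50 − 44 = 6; sellers' price rises by Ps − P* = 56 − 50 = 6.
So consumers capture 6/12 = 0.5 of each unit of subsidy.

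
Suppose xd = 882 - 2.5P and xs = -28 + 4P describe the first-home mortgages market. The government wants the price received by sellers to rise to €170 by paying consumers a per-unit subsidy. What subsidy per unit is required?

Required subsidy s = €78 per unit

At a seller price of 170, quantity supplied is -28 + 4·170 = 652.
Buyers absorb 652 only when they pay Pb with 882 − 2.5·Pb = 652, i.e. Pb = 92.
s = Ps − Pb = 170 − 92 = 78.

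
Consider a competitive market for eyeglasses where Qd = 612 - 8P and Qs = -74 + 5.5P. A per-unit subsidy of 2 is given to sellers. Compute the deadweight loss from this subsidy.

Pre-subsidy: 612 - 8P = -74 + 5.5P gives P* = 1372/27, Q* = 5548/27.
With the subsidy, sellers receive Ps = Pb + 2 for each unit, where Pb is the price buyers pay.
Supply in terms of Pb becomes Qs = -74 + 5.5(Pb + 2) = -63 + 5.5Pb. Setting this equal to demand: 612 - 8Pb = -63 + 5.5Pb, so Pb = 50.
Sellers receive Ps = 50 + 2 = 52; Q' = 612 − 8·50 = 212.
The subsidy expands output by 212 − 5548/27 = 176/27 past the efficient level; on those units the gap between marginal cost and willingness to pay runs from 0 up to 2.
DWL = ½ × 2 × 176/27 = 176/27.

Deadweight loss = 176/27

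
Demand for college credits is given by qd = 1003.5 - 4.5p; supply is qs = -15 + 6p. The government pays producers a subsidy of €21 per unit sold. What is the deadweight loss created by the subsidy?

Pre-subsidy: 1003.5 - 4.5p = -15 + 6p gives p* = 97, q* = 567.
With the subsidy, sellers receive ps = pb + 21 for each unit, where pb is the price buyers pay.
Supply in terms of pb becomes qs = -15 + 6(pb + 21) = 111 + 6pb. Setting this equal to demand: 1003.5 - 4.5pb = 111 + 6pb, so pb = 85.
Sellers receive ps = 85 + 21 = 106; q' = 1003.5 − 4.5·85 = 621.
The subsidy expands output by 621 − 567 = 54 past the efficient level; on those units the gap between marginal cost and willingness to pay runs from 0 up to 21.
DWL = ½ × 21 × 54 = 567.

Deadweight loss = €567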